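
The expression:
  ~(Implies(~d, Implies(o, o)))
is never true.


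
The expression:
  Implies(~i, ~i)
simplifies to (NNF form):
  True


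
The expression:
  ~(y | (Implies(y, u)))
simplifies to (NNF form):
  False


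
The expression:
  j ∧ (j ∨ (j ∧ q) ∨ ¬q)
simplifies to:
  j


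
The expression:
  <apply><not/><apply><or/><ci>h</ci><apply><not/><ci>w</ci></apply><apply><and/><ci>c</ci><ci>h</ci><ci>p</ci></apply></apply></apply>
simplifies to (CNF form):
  <apply><and/><ci>w</ci><apply><not/><ci>h</ci></apply></apply>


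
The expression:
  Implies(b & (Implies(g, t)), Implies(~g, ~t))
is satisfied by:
  {g: True, t: False, b: False}
  {g: False, t: False, b: False}
  {b: True, g: True, t: False}
  {b: True, g: False, t: False}
  {t: True, g: True, b: False}
  {t: True, g: False, b: False}
  {t: True, b: True, g: True}


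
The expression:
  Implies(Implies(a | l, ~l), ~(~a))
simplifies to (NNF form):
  a | l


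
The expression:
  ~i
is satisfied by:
  {i: False}


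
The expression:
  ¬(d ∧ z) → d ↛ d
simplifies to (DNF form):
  d ∧ z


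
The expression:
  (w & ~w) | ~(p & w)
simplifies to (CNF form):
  ~p | ~w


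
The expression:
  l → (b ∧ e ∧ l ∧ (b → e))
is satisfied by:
  {e: True, b: True, l: False}
  {e: True, b: False, l: False}
  {b: True, e: False, l: False}
  {e: False, b: False, l: False}
  {e: True, l: True, b: True}


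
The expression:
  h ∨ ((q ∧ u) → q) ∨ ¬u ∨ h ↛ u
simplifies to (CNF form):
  True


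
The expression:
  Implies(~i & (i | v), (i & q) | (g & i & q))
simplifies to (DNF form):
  i | ~v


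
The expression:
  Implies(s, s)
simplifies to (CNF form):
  True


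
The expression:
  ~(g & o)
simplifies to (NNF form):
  ~g | ~o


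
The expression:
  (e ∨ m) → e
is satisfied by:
  {e: True, m: False}
  {m: False, e: False}
  {m: True, e: True}


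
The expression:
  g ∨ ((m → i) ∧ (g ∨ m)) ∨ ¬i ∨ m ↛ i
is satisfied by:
  {m: True, g: True, i: False}
  {m: True, g: False, i: False}
  {g: True, m: False, i: False}
  {m: False, g: False, i: False}
  {i: True, m: True, g: True}
  {i: True, m: True, g: False}
  {i: True, g: True, m: False}


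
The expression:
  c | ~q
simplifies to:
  c | ~q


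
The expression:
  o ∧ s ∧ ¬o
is never true.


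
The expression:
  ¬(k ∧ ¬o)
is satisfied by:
  {o: True, k: False}
  {k: False, o: False}
  {k: True, o: True}


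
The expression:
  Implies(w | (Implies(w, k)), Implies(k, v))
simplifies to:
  v | ~k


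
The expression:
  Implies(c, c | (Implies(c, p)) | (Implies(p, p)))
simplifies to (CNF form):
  True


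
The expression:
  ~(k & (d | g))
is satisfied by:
  {g: False, k: False, d: False}
  {d: True, g: False, k: False}
  {g: True, d: False, k: False}
  {d: True, g: True, k: False}
  {k: True, d: False, g: False}


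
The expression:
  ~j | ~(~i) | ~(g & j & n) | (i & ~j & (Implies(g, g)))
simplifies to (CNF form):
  i | ~g | ~j | ~n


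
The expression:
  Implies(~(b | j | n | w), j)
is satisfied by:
  {n: True, b: True, w: True, j: True}
  {n: True, b: True, w: True, j: False}
  {n: True, b: True, j: True, w: False}
  {n: True, b: True, j: False, w: False}
  {n: True, w: True, j: True, b: False}
  {n: True, w: True, j: False, b: False}
  {n: True, w: False, j: True, b: False}
  {n: True, w: False, j: False, b: False}
  {b: True, w: True, j: True, n: False}
  {b: True, w: True, j: False, n: False}
  {b: True, j: True, w: False, n: False}
  {b: True, j: False, w: False, n: False}
  {w: True, j: True, b: False, n: False}
  {w: True, b: False, j: False, n: False}
  {j: True, b: False, w: False, n: False}


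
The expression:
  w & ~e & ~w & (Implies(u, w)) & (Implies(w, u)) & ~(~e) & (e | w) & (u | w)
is never true.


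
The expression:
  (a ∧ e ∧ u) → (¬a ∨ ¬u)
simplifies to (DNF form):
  ¬a ∨ ¬e ∨ ¬u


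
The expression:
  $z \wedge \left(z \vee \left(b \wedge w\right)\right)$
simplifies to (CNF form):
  $z$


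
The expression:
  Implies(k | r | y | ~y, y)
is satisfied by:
  {y: True}


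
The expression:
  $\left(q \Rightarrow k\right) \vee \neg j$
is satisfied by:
  {k: True, q: False, j: False}
  {q: False, j: False, k: False}
  {j: True, k: True, q: False}
  {j: True, q: False, k: False}
  {k: True, q: True, j: False}
  {q: True, k: False, j: False}
  {j: True, q: True, k: True}


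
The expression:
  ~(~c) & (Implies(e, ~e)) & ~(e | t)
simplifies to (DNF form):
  c & ~e & ~t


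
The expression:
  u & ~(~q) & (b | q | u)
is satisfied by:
  {u: True, q: True}


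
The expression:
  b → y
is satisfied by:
  {y: True, b: False}
  {b: False, y: False}
  {b: True, y: True}


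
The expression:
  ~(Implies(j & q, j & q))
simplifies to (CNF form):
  False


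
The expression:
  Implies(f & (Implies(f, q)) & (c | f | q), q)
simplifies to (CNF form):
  True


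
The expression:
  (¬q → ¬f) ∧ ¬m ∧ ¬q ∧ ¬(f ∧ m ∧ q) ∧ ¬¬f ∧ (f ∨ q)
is never true.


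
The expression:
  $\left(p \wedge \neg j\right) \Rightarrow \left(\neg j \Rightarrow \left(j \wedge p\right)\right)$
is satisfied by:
  {j: True, p: False}
  {p: False, j: False}
  {p: True, j: True}


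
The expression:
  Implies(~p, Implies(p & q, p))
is always true.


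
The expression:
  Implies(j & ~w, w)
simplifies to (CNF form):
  w | ~j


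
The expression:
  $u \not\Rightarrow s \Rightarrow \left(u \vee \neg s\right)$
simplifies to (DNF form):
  $\text{True}$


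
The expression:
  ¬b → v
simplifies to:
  b ∨ v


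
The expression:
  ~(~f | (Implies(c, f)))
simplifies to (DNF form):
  False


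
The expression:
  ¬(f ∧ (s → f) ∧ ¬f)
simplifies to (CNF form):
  True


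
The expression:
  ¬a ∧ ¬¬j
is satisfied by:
  {j: True, a: False}


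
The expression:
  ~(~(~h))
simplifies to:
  ~h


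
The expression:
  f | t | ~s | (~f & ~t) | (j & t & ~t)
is always true.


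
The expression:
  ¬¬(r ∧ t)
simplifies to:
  r ∧ t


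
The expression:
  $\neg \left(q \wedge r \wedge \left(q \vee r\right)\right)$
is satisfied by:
  {q: False, r: False}
  {r: True, q: False}
  {q: True, r: False}


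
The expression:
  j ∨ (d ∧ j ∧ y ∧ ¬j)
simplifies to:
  j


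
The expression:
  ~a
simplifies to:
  ~a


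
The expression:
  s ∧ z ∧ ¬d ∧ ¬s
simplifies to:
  False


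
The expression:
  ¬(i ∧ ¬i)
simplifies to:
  True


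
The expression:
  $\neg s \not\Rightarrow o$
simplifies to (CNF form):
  $\neg o \wedge \neg s$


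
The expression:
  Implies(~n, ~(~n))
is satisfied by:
  {n: True}


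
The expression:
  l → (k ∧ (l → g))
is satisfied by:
  {k: True, g: True, l: False}
  {k: True, g: False, l: False}
  {g: True, k: False, l: False}
  {k: False, g: False, l: False}
  {k: True, l: True, g: True}


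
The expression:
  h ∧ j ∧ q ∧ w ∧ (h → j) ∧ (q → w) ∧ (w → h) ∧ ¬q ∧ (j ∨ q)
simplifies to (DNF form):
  False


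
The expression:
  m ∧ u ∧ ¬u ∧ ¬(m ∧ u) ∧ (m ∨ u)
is never true.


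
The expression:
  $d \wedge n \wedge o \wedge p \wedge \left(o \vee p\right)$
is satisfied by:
  {p: True, d: True, o: True, n: True}


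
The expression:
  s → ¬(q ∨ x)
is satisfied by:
  {x: False, s: False, q: False}
  {q: True, x: False, s: False}
  {x: True, q: False, s: False}
  {q: True, x: True, s: False}
  {s: True, q: False, x: False}


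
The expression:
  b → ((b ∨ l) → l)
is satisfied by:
  {l: True, b: False}
  {b: False, l: False}
  {b: True, l: True}


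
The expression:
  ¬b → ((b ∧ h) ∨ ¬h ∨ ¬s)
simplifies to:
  b ∨ ¬h ∨ ¬s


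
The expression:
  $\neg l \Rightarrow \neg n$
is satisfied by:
  {l: True, n: False}
  {n: False, l: False}
  {n: True, l: True}


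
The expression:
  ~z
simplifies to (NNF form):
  ~z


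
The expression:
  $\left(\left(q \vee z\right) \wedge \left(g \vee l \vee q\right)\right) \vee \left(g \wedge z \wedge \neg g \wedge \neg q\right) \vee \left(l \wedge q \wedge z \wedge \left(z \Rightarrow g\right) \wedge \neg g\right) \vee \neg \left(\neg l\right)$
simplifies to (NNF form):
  $l \vee q \vee \left(g \wedge z\right)$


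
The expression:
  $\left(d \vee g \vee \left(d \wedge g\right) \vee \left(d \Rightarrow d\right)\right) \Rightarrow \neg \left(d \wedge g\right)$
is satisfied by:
  {g: False, d: False}
  {d: True, g: False}
  {g: True, d: False}


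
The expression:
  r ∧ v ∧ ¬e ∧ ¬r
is never true.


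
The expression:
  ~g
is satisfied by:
  {g: False}


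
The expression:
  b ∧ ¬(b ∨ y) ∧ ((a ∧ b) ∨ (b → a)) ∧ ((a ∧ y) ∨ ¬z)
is never true.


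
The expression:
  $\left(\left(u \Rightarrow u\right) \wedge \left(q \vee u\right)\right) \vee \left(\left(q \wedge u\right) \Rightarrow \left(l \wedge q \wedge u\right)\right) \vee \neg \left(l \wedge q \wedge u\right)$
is always true.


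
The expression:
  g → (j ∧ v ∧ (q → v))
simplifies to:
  (j ∧ v) ∨ ¬g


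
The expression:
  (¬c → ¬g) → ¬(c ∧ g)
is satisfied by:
  {g: False, c: False}
  {c: True, g: False}
  {g: True, c: False}


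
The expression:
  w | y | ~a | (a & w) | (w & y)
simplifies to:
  w | y | ~a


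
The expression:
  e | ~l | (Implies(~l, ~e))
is always true.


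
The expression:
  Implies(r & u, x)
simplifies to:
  x | ~r | ~u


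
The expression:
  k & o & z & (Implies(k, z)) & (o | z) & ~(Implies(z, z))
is never true.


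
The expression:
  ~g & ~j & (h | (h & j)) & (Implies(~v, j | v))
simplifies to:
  h & v & ~g & ~j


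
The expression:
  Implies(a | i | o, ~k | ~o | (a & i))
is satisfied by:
  {a: True, i: True, k: False, o: False}
  {a: True, i: False, k: False, o: False}
  {i: True, a: False, k: False, o: False}
  {a: False, i: False, k: False, o: False}
  {a: True, o: True, i: True, k: False}
  {a: True, o: True, i: False, k: False}
  {o: True, i: True, a: False, k: False}
  {o: True, a: False, i: False, k: False}
  {a: True, k: True, i: True, o: False}
  {a: True, k: True, i: False, o: False}
  {k: True, i: True, a: False, o: False}
  {k: True, a: False, i: False, o: False}
  {a: True, o: True, k: True, i: True}


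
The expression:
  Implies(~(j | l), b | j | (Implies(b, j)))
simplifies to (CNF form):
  True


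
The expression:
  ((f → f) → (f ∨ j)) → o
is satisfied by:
  {o: True, f: False, j: False}
  {j: True, o: True, f: False}
  {o: True, f: True, j: False}
  {j: True, o: True, f: True}
  {j: False, f: False, o: False}


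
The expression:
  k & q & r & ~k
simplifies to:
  False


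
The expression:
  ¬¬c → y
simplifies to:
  y ∨ ¬c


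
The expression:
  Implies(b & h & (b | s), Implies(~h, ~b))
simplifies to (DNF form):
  True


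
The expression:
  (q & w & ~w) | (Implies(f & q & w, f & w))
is always true.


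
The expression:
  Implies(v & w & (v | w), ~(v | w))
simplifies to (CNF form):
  ~v | ~w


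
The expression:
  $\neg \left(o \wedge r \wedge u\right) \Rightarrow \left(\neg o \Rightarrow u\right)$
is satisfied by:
  {o: True, u: True}
  {o: True, u: False}
  {u: True, o: False}


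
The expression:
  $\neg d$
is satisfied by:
  {d: False}


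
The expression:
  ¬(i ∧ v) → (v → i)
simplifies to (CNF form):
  i ∨ ¬v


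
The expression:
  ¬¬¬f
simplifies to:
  ¬f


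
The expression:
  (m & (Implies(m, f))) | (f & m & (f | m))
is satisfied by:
  {m: True, f: True}


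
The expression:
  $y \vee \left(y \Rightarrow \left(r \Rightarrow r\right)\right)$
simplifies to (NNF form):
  $\text{True}$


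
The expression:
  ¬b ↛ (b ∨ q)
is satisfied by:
  {q: False, b: False}


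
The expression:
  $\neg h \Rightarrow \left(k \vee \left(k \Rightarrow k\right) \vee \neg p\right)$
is always true.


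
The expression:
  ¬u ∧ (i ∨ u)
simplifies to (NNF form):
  i ∧ ¬u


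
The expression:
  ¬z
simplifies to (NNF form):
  ¬z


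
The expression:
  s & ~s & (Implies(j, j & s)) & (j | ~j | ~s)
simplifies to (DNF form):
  False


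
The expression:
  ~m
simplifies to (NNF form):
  ~m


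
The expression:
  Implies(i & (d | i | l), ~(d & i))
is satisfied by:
  {d: False, i: False}
  {i: True, d: False}
  {d: True, i: False}


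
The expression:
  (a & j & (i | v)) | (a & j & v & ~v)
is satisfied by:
  {a: True, j: True, i: True, v: True}
  {a: True, j: True, i: True, v: False}
  {a: True, j: True, v: True, i: False}


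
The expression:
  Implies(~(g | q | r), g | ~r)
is always true.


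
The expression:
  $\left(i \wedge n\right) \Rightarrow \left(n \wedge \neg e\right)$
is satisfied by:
  {e: False, n: False, i: False}
  {i: True, e: False, n: False}
  {n: True, e: False, i: False}
  {i: True, n: True, e: False}
  {e: True, i: False, n: False}
  {i: True, e: True, n: False}
  {n: True, e: True, i: False}


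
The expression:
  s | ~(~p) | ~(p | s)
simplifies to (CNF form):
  True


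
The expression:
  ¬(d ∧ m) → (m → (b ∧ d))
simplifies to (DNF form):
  d ∨ ¬m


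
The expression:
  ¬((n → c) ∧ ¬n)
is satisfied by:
  {n: True}


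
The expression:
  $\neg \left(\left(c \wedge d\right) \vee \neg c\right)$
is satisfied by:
  {c: True, d: False}


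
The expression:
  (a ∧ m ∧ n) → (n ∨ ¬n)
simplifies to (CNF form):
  True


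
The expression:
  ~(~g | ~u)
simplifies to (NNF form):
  g & u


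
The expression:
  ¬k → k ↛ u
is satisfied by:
  {k: True}


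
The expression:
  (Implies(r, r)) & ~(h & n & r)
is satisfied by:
  {h: False, n: False, r: False}
  {r: True, h: False, n: False}
  {n: True, h: False, r: False}
  {r: True, n: True, h: False}
  {h: True, r: False, n: False}
  {r: True, h: True, n: False}
  {n: True, h: True, r: False}


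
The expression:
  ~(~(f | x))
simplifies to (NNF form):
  f | x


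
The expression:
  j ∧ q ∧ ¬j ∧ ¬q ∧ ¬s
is never true.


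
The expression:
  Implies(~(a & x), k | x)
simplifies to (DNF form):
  k | x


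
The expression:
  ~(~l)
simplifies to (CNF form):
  l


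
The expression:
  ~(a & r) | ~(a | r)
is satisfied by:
  {a: False, r: False}
  {r: True, a: False}
  {a: True, r: False}


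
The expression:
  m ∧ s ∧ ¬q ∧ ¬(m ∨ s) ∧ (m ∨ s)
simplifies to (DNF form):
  False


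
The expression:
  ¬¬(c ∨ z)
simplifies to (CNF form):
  c ∨ z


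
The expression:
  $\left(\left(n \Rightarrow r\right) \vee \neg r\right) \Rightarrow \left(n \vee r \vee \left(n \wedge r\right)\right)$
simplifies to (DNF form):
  $n \vee r$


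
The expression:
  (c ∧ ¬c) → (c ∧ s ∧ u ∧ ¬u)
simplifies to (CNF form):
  True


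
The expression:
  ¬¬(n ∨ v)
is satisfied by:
  {n: True, v: True}
  {n: True, v: False}
  {v: True, n: False}


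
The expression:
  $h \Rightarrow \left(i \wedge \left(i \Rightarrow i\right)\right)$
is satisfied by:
  {i: True, h: False}
  {h: False, i: False}
  {h: True, i: True}


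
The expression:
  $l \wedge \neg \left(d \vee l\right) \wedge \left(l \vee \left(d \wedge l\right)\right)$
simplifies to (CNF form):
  $\text{False}$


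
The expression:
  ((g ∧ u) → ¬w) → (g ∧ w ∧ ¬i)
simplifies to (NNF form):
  g ∧ w ∧ (u ∨ ¬i)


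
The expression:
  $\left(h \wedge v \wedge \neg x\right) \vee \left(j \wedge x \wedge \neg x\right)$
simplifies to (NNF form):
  $h \wedge v \wedge \neg x$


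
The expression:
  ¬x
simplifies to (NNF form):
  ¬x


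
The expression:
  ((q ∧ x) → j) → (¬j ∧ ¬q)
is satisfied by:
  {x: True, q: False, j: False}
  {q: False, j: False, x: False}
  {x: True, q: True, j: False}


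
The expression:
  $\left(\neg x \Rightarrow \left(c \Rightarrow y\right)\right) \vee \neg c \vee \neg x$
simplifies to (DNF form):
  $\text{True}$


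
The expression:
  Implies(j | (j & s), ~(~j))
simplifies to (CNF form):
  True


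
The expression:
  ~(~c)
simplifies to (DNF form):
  c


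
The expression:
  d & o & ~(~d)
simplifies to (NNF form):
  d & o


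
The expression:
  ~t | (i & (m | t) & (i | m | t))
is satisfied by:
  {i: True, t: False}
  {t: False, i: False}
  {t: True, i: True}


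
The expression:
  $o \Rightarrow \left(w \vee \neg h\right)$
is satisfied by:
  {w: True, h: False, o: False}
  {h: False, o: False, w: False}
  {o: True, w: True, h: False}
  {o: True, h: False, w: False}
  {w: True, h: True, o: False}
  {h: True, w: False, o: False}
  {o: True, h: True, w: True}


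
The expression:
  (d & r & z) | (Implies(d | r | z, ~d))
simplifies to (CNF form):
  (r | ~d) & (z | ~d)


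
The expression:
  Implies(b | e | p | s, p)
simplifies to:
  p | (~b & ~e & ~s)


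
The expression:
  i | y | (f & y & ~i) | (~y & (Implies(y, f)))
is always true.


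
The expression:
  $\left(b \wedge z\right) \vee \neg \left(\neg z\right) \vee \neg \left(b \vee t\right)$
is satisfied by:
  {z: True, t: False, b: False}
  {b: True, z: True, t: False}
  {z: True, t: True, b: False}
  {b: True, z: True, t: True}
  {b: False, t: False, z: False}


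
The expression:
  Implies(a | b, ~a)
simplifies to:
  ~a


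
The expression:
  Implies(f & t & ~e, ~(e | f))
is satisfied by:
  {e: True, t: False, f: False}
  {e: False, t: False, f: False}
  {f: True, e: True, t: False}
  {f: True, e: False, t: False}
  {t: True, e: True, f: False}
  {t: True, e: False, f: False}
  {t: True, f: True, e: True}


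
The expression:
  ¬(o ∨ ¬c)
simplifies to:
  c ∧ ¬o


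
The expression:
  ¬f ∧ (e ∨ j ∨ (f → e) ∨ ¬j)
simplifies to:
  ¬f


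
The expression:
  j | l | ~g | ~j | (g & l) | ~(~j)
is always true.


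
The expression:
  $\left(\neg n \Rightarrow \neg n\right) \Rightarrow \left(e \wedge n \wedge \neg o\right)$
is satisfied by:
  {e: True, n: True, o: False}


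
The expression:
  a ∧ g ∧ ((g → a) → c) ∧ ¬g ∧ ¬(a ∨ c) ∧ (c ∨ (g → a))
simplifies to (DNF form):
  False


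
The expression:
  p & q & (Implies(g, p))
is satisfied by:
  {p: True, q: True}


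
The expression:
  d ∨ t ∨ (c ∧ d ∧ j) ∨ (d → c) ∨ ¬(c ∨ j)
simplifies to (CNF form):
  True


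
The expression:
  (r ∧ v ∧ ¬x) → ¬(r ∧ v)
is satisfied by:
  {x: True, v: False, r: False}
  {v: False, r: False, x: False}
  {r: True, x: True, v: False}
  {r: True, v: False, x: False}
  {x: True, v: True, r: False}
  {v: True, x: False, r: False}
  {r: True, v: True, x: True}


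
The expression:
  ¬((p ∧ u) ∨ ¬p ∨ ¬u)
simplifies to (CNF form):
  False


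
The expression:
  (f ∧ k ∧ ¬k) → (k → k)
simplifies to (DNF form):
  True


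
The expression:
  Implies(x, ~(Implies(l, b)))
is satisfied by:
  {l: True, b: False, x: False}
  {b: False, x: False, l: False}
  {l: True, b: True, x: False}
  {b: True, l: False, x: False}
  {x: True, l: True, b: False}


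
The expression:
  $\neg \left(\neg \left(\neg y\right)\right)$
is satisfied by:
  {y: False}


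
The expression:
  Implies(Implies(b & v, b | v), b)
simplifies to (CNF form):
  b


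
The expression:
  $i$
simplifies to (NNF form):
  $i$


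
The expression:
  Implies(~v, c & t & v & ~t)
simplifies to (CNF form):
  v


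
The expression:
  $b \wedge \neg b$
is never true.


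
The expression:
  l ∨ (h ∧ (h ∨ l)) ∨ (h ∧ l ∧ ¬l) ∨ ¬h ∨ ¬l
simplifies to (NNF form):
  True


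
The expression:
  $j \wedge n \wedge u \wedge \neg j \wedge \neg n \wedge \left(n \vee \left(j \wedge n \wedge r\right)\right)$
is never true.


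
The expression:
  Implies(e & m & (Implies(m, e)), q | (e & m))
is always true.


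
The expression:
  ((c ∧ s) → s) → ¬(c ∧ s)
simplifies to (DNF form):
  ¬c ∨ ¬s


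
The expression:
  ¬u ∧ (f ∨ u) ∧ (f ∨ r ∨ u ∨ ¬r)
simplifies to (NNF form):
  f ∧ ¬u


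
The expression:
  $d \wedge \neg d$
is never true.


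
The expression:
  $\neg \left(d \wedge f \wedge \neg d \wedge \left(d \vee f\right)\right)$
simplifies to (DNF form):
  $\text{True}$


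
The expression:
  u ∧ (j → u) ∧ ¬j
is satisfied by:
  {u: True, j: False}


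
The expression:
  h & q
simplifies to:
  h & q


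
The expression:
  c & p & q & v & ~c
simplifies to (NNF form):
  False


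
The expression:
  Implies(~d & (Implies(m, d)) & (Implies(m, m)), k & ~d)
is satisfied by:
  {d: True, k: True, m: True}
  {d: True, k: True, m: False}
  {d: True, m: True, k: False}
  {d: True, m: False, k: False}
  {k: True, m: True, d: False}
  {k: True, m: False, d: False}
  {m: True, k: False, d: False}


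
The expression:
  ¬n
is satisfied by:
  {n: False}


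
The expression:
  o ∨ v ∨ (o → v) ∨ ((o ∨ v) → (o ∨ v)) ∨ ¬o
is always true.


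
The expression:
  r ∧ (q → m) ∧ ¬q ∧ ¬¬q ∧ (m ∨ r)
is never true.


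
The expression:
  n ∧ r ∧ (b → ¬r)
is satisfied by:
  {r: True, n: True, b: False}


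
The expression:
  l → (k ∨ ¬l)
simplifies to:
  k ∨ ¬l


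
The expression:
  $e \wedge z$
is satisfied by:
  {z: True, e: True}


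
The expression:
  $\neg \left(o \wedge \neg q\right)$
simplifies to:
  $q \vee \neg o$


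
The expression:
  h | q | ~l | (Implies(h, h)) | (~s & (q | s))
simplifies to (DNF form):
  True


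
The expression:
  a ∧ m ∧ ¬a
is never true.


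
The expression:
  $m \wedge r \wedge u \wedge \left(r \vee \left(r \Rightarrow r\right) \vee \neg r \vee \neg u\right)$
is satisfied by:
  {r: True, m: True, u: True}


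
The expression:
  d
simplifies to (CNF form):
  d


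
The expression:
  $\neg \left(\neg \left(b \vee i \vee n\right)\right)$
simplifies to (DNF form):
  $b \vee i \vee n$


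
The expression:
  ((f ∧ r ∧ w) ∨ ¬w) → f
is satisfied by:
  {w: True, f: True}
  {w: True, f: False}
  {f: True, w: False}


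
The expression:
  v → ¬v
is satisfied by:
  {v: False}


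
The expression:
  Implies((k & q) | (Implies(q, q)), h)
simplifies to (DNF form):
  h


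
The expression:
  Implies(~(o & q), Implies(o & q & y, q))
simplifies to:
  True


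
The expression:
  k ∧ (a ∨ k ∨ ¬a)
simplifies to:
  k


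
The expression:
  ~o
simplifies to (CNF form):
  ~o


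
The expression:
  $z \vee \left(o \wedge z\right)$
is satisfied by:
  {z: True}


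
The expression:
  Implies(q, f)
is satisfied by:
  {f: True, q: False}
  {q: False, f: False}
  {q: True, f: True}


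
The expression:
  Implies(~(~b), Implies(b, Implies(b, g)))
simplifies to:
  g | ~b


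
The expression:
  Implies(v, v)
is always true.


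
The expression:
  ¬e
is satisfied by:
  {e: False}


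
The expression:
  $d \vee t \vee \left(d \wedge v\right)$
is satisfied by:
  {d: True, t: True}
  {d: True, t: False}
  {t: True, d: False}


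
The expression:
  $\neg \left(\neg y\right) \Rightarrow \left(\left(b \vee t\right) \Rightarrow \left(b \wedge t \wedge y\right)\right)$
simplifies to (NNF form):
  $\left(b \wedge t\right) \vee \left(\neg b \wedge \neg t\right) \vee \neg y$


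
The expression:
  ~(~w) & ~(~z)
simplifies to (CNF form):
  w & z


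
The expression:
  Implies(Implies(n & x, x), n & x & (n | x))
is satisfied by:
  {x: True, n: True}


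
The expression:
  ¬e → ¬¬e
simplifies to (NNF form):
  e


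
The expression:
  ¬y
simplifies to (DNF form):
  ¬y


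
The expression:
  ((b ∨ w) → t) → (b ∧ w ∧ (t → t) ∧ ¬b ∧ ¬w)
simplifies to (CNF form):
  ¬t ∧ (b ∨ w)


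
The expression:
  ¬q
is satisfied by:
  {q: False}


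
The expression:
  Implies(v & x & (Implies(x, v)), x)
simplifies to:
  True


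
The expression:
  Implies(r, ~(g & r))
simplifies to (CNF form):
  ~g | ~r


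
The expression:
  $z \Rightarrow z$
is always true.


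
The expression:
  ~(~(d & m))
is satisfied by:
  {m: True, d: True}


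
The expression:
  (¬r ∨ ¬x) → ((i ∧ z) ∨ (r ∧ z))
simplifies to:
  (i ∧ z) ∨ (r ∧ x) ∨ (r ∧ z)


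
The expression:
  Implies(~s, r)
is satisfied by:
  {r: True, s: True}
  {r: True, s: False}
  {s: True, r: False}


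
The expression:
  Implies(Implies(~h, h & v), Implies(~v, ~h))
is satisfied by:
  {v: True, h: False}
  {h: False, v: False}
  {h: True, v: True}


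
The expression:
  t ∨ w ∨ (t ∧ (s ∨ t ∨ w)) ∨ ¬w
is always true.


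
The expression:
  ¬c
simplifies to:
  ¬c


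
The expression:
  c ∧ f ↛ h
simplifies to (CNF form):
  c ∧ f ∧ ¬h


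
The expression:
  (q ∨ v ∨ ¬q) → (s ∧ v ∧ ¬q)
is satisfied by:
  {s: True, v: True, q: False}


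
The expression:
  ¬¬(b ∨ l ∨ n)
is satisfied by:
  {n: True, b: True, l: True}
  {n: True, b: True, l: False}
  {n: True, l: True, b: False}
  {n: True, l: False, b: False}
  {b: True, l: True, n: False}
  {b: True, l: False, n: False}
  {l: True, b: False, n: False}


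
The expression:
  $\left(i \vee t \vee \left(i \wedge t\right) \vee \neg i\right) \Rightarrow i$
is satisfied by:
  {i: True}


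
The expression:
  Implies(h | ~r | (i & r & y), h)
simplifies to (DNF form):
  h | (r & ~i) | (r & ~y)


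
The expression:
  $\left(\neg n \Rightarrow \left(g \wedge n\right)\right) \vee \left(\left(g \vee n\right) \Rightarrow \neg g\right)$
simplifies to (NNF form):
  $n \vee \neg g$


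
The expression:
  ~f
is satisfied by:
  {f: False}


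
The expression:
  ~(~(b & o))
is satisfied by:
  {b: True, o: True}


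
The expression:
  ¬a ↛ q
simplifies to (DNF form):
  q ∨ ¬a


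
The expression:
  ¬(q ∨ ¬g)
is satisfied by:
  {g: True, q: False}


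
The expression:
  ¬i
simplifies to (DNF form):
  ¬i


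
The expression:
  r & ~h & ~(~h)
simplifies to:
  False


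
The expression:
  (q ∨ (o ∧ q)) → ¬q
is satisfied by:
  {q: False}


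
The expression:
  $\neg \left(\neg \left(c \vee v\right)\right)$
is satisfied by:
  {c: True, v: True}
  {c: True, v: False}
  {v: True, c: False}


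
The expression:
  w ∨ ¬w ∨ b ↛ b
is always true.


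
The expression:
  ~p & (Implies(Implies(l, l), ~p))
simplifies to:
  ~p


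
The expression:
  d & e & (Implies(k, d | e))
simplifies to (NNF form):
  d & e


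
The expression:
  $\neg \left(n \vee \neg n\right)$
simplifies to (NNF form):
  $\text{False}$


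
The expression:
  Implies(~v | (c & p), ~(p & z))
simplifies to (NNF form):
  ~p | ~z | (v & ~c)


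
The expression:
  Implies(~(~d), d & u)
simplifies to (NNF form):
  u | ~d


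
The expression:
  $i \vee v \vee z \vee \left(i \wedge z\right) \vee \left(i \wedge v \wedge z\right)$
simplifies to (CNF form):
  $i \vee v \vee z$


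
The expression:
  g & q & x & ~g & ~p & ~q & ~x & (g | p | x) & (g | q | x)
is never true.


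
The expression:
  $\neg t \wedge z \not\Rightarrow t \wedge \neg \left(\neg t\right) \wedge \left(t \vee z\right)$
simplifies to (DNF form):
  $\text{False}$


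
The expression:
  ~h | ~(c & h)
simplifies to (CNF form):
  ~c | ~h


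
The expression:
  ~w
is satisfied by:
  {w: False}


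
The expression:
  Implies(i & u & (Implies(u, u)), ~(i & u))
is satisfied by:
  {u: False, i: False}
  {i: True, u: False}
  {u: True, i: False}


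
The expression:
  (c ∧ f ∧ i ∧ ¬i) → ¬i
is always true.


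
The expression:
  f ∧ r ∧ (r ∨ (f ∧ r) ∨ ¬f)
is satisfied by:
  {r: True, f: True}


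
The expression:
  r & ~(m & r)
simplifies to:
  r & ~m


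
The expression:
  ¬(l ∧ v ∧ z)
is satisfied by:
  {l: False, v: False, z: False}
  {z: True, l: False, v: False}
  {v: True, l: False, z: False}
  {z: True, v: True, l: False}
  {l: True, z: False, v: False}
  {z: True, l: True, v: False}
  {v: True, l: True, z: False}


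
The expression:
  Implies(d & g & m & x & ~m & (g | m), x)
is always true.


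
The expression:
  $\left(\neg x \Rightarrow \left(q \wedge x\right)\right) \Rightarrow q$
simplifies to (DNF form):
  $q \vee \neg x$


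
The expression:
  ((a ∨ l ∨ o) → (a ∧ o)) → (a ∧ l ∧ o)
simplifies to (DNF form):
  l ∨ (a ∧ ¬o) ∨ (o ∧ ¬a)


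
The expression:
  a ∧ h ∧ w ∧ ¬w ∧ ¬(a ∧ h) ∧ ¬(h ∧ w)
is never true.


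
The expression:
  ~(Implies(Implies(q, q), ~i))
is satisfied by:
  {i: True}


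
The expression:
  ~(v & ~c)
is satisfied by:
  {c: True, v: False}
  {v: False, c: False}
  {v: True, c: True}


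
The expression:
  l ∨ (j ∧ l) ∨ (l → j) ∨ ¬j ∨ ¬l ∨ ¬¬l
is always true.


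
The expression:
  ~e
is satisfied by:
  {e: False}


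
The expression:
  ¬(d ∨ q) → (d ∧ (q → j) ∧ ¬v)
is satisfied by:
  {d: True, q: True}
  {d: True, q: False}
  {q: True, d: False}


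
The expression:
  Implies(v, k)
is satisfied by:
  {k: True, v: False}
  {v: False, k: False}
  {v: True, k: True}


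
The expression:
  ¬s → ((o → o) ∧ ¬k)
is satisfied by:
  {s: True, k: False}
  {k: False, s: False}
  {k: True, s: True}


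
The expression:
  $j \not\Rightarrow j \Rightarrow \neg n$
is always true.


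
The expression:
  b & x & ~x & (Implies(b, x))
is never true.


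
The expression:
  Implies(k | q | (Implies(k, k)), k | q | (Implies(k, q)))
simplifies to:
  True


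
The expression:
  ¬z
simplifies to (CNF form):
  ¬z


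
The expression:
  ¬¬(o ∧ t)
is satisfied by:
  {t: True, o: True}


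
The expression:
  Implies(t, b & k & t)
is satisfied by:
  {k: True, b: True, t: False}
  {k: True, b: False, t: False}
  {b: True, k: False, t: False}
  {k: False, b: False, t: False}
  {k: True, t: True, b: True}


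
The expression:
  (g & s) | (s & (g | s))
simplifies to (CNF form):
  s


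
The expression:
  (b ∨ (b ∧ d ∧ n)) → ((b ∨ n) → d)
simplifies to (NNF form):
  d ∨ ¬b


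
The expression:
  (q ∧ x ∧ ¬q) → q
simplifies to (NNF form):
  True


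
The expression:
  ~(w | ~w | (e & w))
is never true.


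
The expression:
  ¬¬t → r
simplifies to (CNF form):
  r ∨ ¬t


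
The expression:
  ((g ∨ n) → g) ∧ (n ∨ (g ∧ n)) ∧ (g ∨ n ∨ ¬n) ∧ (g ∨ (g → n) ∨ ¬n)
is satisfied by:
  {g: True, n: True}


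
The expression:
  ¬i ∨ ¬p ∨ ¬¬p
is always true.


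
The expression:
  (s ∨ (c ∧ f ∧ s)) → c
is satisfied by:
  {c: True, s: False}
  {s: False, c: False}
  {s: True, c: True}


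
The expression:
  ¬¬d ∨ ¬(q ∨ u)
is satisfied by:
  {d: True, u: False, q: False}
  {d: True, q: True, u: False}
  {d: True, u: True, q: False}
  {d: True, q: True, u: True}
  {q: False, u: False, d: False}


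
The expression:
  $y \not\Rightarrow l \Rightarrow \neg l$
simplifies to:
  $\text{True}$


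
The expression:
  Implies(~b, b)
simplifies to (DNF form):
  b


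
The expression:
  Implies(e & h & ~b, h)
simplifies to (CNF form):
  True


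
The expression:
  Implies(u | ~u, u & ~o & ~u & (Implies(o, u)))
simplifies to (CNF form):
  False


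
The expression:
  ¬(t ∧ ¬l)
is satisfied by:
  {l: True, t: False}
  {t: False, l: False}
  {t: True, l: True}


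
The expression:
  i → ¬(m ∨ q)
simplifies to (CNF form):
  (¬i ∨ ¬m) ∧ (¬i ∨ ¬q)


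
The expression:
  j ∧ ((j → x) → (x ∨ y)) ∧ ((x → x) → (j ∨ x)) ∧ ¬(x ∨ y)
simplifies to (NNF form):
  j ∧ ¬x ∧ ¬y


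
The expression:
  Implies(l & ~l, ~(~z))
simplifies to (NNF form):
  True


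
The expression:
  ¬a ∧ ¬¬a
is never true.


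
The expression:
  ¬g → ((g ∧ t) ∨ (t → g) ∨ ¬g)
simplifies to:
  True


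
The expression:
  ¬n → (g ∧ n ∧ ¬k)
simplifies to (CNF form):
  n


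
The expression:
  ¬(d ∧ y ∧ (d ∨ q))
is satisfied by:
  {d: False, y: False}
  {y: True, d: False}
  {d: True, y: False}


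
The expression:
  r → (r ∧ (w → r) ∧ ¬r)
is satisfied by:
  {r: False}


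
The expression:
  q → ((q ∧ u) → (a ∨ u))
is always true.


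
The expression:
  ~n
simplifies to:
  ~n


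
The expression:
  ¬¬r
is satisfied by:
  {r: True}


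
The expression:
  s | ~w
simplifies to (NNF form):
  s | ~w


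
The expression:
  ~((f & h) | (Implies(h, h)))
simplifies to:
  False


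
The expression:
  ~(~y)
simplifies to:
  y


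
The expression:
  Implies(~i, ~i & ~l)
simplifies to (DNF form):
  i | ~l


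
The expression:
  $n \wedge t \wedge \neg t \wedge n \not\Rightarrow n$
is never true.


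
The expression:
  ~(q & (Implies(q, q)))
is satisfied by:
  {q: False}


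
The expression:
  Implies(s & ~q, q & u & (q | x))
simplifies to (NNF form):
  q | ~s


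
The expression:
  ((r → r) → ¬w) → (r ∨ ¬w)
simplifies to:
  True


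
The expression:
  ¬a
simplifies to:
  ¬a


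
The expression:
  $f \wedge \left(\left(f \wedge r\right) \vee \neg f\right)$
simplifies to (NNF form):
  $f \wedge r$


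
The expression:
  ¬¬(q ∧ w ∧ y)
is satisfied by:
  {w: True, y: True, q: True}


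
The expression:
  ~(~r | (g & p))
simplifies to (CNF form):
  r & (~g | ~p)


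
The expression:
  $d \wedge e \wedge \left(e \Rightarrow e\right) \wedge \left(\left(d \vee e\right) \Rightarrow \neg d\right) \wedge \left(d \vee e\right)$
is never true.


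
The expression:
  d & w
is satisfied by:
  {w: True, d: True}


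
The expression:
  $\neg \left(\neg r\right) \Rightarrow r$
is always true.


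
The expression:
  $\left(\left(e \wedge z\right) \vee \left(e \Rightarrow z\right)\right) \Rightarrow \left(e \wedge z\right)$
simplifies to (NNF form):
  $e$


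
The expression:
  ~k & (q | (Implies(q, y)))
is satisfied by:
  {k: False}


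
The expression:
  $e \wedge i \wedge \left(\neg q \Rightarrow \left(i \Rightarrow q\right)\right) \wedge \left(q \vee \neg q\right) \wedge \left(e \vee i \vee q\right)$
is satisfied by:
  {i: True, e: True, q: True}


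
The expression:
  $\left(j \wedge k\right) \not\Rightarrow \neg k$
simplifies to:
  $j \wedge k$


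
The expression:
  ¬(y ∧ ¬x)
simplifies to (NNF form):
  x ∨ ¬y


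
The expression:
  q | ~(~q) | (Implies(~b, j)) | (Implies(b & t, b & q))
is always true.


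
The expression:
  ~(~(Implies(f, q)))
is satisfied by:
  {q: True, f: False}
  {f: False, q: False}
  {f: True, q: True}


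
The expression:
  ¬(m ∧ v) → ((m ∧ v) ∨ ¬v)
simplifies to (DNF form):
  m ∨ ¬v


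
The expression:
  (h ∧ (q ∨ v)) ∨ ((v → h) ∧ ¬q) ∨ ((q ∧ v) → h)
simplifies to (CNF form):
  h ∨ ¬q ∨ ¬v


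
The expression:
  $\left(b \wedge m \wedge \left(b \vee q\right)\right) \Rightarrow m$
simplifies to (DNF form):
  $\text{True}$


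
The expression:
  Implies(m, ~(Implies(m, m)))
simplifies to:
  ~m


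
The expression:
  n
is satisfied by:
  {n: True}


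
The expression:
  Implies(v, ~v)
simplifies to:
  ~v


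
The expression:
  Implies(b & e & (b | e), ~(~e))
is always true.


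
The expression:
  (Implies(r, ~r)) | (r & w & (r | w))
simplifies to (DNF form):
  w | ~r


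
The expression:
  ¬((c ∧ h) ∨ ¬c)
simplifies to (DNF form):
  c ∧ ¬h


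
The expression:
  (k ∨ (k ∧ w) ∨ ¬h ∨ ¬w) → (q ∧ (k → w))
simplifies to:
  (h ∨ q) ∧ (q ∨ w) ∧ (q ∨ ¬k) ∧ (w ∨ ¬k)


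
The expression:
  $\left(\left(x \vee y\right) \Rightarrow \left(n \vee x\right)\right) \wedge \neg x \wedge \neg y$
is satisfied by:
  {x: False, y: False}


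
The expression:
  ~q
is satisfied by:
  {q: False}


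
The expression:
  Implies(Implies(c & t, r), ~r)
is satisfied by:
  {r: False}


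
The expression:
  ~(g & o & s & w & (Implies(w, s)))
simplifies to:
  ~g | ~o | ~s | ~w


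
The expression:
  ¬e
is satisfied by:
  {e: False}


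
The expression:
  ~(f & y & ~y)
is always true.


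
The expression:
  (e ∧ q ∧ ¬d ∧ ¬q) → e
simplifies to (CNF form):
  True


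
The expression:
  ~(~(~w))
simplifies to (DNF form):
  ~w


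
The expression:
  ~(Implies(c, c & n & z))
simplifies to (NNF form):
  c & (~n | ~z)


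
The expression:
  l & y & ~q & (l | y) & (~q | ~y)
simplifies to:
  l & y & ~q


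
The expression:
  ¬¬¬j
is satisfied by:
  {j: False}


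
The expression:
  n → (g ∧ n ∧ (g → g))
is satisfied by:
  {g: True, n: False}
  {n: False, g: False}
  {n: True, g: True}


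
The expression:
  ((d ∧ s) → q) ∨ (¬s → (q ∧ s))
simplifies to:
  True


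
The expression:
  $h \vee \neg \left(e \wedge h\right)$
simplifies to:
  $\text{True}$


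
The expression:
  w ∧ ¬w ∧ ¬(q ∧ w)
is never true.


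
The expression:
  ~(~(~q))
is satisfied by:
  {q: False}


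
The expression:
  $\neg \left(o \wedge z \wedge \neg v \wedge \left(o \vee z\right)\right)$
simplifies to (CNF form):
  $v \vee \neg o \vee \neg z$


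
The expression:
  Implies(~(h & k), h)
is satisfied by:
  {h: True}


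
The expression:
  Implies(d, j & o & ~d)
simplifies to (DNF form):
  ~d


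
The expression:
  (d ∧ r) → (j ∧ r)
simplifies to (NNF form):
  j ∨ ¬d ∨ ¬r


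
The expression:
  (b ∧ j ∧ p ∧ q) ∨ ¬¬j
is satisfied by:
  {j: True}


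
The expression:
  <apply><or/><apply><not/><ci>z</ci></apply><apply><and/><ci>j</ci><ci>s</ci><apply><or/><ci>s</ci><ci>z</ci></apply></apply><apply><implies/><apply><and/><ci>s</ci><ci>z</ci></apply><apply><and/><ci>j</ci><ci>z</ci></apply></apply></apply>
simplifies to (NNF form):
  <apply><or/><ci>j</ci><apply><not/><ci>s</ci></apply><apply><not/><ci>z</ci></apply></apply>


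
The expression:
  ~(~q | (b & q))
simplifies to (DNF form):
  q & ~b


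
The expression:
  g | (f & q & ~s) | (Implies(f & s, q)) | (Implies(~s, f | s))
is always true.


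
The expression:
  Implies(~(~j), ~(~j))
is always true.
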